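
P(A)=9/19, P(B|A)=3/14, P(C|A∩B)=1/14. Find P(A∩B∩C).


P(A∩B∩C) = P(A) * P(B|A) * P(C|A∩B)
= 9/19 * 3/14 * 1/14
= 27/266 * 1/14 = 27/3724

27/3724


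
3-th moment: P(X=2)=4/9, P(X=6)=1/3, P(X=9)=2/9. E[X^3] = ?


E[X^3] = sum(x^3 * P(x))
= 8*4/9 + 216*1/3 + 729*2/9
= 2138/9

2138/9


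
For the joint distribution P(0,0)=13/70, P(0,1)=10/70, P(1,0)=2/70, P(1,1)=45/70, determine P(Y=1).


P(Y=1) = P(0,1)+P(1,1) = 10/70 + 45/70 = 55/70 = 11/14

11/14


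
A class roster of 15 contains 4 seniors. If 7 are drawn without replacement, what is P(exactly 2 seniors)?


P(X=2) = C(4,2)*C(11,5) / C(15,7)
= 6*462 / 6435
= 2772/6435 = 28/65

28/65


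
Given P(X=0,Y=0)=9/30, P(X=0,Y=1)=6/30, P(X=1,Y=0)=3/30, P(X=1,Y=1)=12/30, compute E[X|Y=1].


P(Y=1) = 18/30
E[X|Y=1] = (0*6 + 1*12)/18 = 12/18 = 2/3

2/3


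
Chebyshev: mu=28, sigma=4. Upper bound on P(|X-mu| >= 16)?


k = 16/4 = 4
Chebyshev: P(|X-mu| >= k*sigma) <= 1/k^2 = 1/4^2 = 1/16

1/16


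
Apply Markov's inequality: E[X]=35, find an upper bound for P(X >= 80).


Markov: P(X >= a) <= E[X]/a
P(X >= 80) <= 35/80 = 7/16

7/16


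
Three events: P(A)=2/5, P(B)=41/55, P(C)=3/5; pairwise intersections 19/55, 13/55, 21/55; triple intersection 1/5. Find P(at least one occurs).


P(A∪B∪C) = P(A)+P(B)+P(C) - P(AB)-P(AC)-P(BC) + P(ABC)
= 2/5+41/55+3/5 - 19/55-13/55-21/55 + 1/5
= 54/55

54/55


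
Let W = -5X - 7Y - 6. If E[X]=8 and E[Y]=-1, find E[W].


E[-5X - 7Y - 6] = -5*E[X] - 7*E[Y] - 6
= (-5)*(8) + (-7)*(-1) + (-6)
= -40 + 7 - 6 = -39

-39


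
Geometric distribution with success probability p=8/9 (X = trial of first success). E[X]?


For geometric (trials until first success), E[X] = 1/p = 1/(8/9) = 9/8

9/8


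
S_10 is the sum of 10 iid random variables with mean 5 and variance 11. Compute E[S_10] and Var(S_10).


E[S_n] = n*mu = 10*5 = 50
Var(S_n) = n*sigma^2 = 10*11 = 110

E[S_10]=50, Var(S_10)=110


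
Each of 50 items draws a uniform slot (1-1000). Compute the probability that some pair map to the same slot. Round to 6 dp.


P(all different) = prod((1000-i)/1000 for i=0..49) = 0.287731
P(at least one match) = 1 - 0.287731 = 0.712269

0.712269


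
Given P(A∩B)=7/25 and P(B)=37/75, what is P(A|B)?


P(A|B) = P(A∩B)/P(B) = (21/75)/(37/75) = 21/37

21/37


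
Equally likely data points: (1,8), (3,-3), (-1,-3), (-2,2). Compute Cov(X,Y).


E[X]=1/4, E[Y]=1, E[XY]=-1/2
Cov(X,Y) = E[XY] - E[X]E[Y] = -1/2 - 1/4*1 = -3/4

-3/4


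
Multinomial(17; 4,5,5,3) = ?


17! = 355687428096000
Denominator: 4!=24 * 5!=120 * 5!=120 * 3!=6
Coefficient = 355687428096000 / 2073600 = 171531360

171531360


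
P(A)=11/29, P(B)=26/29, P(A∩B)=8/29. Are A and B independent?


P(A)*P(B) = 11/29*26/29 = 286/841
P(A∩B) = 8/29 != 286/841, so not independent

No, A and B are not independent


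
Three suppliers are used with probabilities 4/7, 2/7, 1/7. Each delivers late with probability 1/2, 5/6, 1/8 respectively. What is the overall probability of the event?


P(A) = P(A|B1)P(B1) + P(A|B2)P(B2) + P(A|B3)P(B3)
= 1/2*4/7 + 5/6*2/7 + 1/8*1/7
= 2/7 + 5/21 + 1/56 = 13/24

13/24


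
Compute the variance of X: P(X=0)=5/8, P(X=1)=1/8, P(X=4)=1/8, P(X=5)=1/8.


E[X] = 5/4, E[X^2] = 21/4
Var(X) = E[X^2] - (E[X])^2 = 21/4 - (5/4)^2 = 59/16

59/16


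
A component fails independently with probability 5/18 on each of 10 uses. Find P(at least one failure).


P(at least one) = 1 - P(none)
P(none) = (1 - 5/18)^10 = (13/18)^10 = 137858491849/3570467226624
P(at least one) = 1 - 137858491849/3570467226624 = 3432608734775/3570467226624

3432608734775/3570467226624


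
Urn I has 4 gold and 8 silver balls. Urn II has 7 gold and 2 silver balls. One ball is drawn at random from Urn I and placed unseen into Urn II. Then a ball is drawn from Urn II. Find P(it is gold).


P(transfer gold) = 4/12 = 1/3; P(transfer silver) = 2/3
If gold transferred: Urn II has 8 gold of 10, so P(gold|gold moved) = 4/5
If silver transferred: Urn II has 7 gold of 10, so P(gold|silver moved) = 7/10
By total probability: P(gold) = 1/3*4/5 + 2/3*7/10 = 11/15

11/15


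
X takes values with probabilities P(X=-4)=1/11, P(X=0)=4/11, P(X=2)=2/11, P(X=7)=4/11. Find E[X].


E[X] = sum(x * P(x))
= -4*1/11 + 0*4/11 + 2*2/11 + 7*4/11
= 28/11

28/11


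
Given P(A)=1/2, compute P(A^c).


P(A') = 1 - P(A) = 1 - 1/2 = 1/2

1/2


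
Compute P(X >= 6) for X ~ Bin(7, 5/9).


P(X>=6) = P(X=6) + P(X=7)
= 437500/4782969 + 78125/4782969
= 171875/1594323

171875/1594323


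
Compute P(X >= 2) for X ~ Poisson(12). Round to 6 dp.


P(X>=2) = 1 - P(X<=1) = 1 - (e^(-12)*12^0/0! + e^(-12)*12^1/1!)
≈ 1 - (0.0000061442 + 0.0000737305)
= 1 - 0.0000798747 = 0.9999201253
≈ 0.999920

0.999920


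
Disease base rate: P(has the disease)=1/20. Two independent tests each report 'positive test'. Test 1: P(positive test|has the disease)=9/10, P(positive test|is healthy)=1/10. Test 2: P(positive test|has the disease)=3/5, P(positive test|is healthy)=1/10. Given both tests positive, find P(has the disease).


After test 1: P(+) = 9/10*1/20 + 1/10*19/20 = 7/50
P(B|+) = (9/200)/(7/50) = 9/28
After test 2 (use post1 as new prior): P(+) = 3/5*9/28 + 1/10*19/28 = 73/280
P(B|+,+) = (27/140)/(73/280) = 54/73

54/73


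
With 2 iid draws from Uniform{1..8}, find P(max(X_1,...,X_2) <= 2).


P(max <= 2) = P(all X_i <= 2) = (P(X_1 <= 2))^2
= (2/8)^2 = (1/4)^2 = 1/16

1/16


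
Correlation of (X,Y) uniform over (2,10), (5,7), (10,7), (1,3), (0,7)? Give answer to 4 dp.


Cov(X,Y) = 1.1200, Var(X) = 13.0400, Var(Y) = 4.9600
rho = Cov/(sqrt(VarX)*sqrt(VarY)) = 0.1393

0.1393


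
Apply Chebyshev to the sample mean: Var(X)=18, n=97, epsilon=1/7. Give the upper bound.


Var(Xbar) = Var(X)/n = 18/97
Chebyshev: P(|Xbar-mu| >= 1/7) <= Var(Xbar)/(1/7)^2 = (18/97)/(1/49) = 882/97
Bound exceeds 1, so trivial bound: 1

1


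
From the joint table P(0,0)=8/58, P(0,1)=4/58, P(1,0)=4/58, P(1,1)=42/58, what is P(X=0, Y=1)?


Read from table: P(X=0, Y=1) = 4/58 = 2/29

2/29


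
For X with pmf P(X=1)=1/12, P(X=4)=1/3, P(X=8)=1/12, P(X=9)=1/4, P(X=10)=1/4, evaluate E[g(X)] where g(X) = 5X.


E[5X] = sum(g(x)*P(x))
= 5*1/12 + 20*1/3 + 40*1/12 + 45*1/4 + 50*1/4
= 205/6

205/6


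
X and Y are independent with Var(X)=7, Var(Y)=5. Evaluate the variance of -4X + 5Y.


Independence => Cov(X,Y)=0
Var(-4X + 5Y) = (-4)^2*Var(X) + 5^2*Var(Y)
= 16*7 + 25*5 = 237

237


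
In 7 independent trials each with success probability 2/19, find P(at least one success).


P(at least one) = 1 - P(none)
P(none) = (1 - 2/19)^7 = (17/19)^7 = 410338673/893871739
P(at least one) = 1 - 410338673/893871739 = 483533066/893871739

483533066/893871739


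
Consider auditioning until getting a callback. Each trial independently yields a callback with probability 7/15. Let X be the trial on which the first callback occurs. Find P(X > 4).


P(X > 4) = P(first 4 trials all fail) = (1-p)^4 = (8/15)^4 = 4096/50625

4096/50625


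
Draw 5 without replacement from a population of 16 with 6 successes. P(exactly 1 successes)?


P(X=1) = C(6,1)*C(10,4) / C(16,5)
= 6*210 / 4368
= 1260/4368 = 15/52

15/52


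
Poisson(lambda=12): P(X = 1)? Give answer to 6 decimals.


P(X=1) = e^(-12) * 12^1 / 1!
≈ 0.000006144212353 * 12 / 1
≈ 0.000074

0.000074


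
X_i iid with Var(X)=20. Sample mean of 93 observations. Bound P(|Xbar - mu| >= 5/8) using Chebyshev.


Var(Xbar) = Var(X)/n = 20/93
Chebyshev: P(|Xbar-mu| >= 5/8) <= Var(Xbar)/(5/8)^2 = (20/93)/(25/64) = 256/465

256/465


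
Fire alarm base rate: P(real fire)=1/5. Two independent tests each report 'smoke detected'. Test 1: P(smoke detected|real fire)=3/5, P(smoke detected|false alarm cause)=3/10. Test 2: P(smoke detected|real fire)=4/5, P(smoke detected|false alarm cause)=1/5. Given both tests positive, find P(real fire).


After test 1: P(+) = 3/5*1/5 + 3/10*4/5 = 9/25
P(B|+) = (3/25)/(9/25) = 1/3
After test 2 (use post1 as new prior): P(+) = 4/5*1/3 + 1/5*2/3 = 2/5
P(B|+,+) = (4/15)/(2/5) = 2/3

2/3


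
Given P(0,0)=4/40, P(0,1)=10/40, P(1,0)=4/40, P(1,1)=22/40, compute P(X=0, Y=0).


Read from table: P(X=0, Y=0) = 4/40 = 1/10

1/10


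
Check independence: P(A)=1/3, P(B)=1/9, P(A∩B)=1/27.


P(A)*P(B) = 1/3*1/9 = 1/27
P(A∩B) = 1/27, which equals P(A)P(B), so independent

Yes, A and B are independent


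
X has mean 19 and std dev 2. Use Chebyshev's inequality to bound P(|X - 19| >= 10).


k = 10/2 = 5
Chebyshev: P(|X-mu| >= k*sigma) <= 1/k^2 = 1/5^2 = 1/25

1/25


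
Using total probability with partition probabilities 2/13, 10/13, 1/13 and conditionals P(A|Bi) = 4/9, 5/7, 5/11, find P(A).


P(A) = P(A|B1)P(B1) + P(A|B2)P(B2) + P(A|B3)P(B3)
= 4/9*2/13 + 5/7*10/13 + 5/11*1/13
= 8/117 + 50/91 + 5/143 = 5881/9009

5881/9009


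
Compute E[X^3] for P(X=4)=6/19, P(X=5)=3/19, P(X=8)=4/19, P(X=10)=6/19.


E[X^3] = sum(g(x)*P(x))
= 64*6/19 + 125*3/19 + 512*4/19 + 1000*6/19
= 8807/19

8807/19


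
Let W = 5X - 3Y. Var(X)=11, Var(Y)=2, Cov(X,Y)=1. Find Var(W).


Var(5X - 3Y) = 5^2*Var(X) + (-3)^2*Var(Y) + 2*5*(-3)*Cov(X,Y)
= 25*11 + 9*2 - 30*1
= 275 + 18 - 30 = 263

263


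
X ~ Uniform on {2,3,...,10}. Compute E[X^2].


E[X^2] = (1/9) * sum(x^2 for x=2..10)
= 384/9 = 128/3

128/3


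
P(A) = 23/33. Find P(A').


P(A') = 1 - P(A) = 1 - 23/33 = 10/33

10/33


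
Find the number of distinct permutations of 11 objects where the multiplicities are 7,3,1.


11! = 39916800
Denominator: 7!=5040 * 3!=6 * 1!=1
Coefficient = 39916800 / 30240 = 1320

1320


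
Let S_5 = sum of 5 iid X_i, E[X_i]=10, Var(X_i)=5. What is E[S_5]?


E[S_n] = n*E[X_1] = 5*10 = 50

50


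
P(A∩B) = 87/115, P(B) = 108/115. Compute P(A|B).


P(A|B) = P(A∩B)/P(B) = (87/115)/(108/115) = 87/108 = 29/36

29/36


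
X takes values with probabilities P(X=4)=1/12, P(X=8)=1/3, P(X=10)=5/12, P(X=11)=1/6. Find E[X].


E[X] = sum(x * P(x))
= 4*1/12 + 8*1/3 + 10*5/12 + 11*1/6
= 9

9


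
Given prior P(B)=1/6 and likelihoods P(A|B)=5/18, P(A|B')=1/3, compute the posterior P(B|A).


P(A) = P(A|B)P(B) + P(A|B')P(B') = 5/18*1/6 + 1/3*5/6 = 35/108
P(B|A) = P(A|B)P(B)/P(A) = (5/108)/(35/108) = 1/7

1/7


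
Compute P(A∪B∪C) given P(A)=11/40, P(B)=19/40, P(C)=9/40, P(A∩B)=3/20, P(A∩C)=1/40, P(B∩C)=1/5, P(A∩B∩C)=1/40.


P(A∪B∪C) = P(A)+P(B)+P(C) - P(AB)-P(AC)-P(BC) + P(ABC)
= 11/40+19/40+9/40 - 3/20-1/40-1/5 + 1/40
= 5/8

5/8


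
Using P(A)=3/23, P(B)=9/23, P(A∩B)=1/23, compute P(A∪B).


P(A∪B) = P(A) + P(B) - P(A∩B)
= 3/23 + 9/23 - 1/23 = 11/23

11/23


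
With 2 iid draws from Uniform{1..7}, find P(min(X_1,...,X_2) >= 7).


P(min >= 7) = P(all X_i >= 7) = (P(X_1 >= 7))^2
= (1/7)^2 = 1/49

1/49


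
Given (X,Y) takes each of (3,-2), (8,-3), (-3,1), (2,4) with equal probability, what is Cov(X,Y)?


E[X]=5/2, E[Y]=0, E[XY]=-25/4
Cov(X,Y) = E[XY] - E[X]E[Y] = -25/4 - 5/2*0 = -25/4

-25/4


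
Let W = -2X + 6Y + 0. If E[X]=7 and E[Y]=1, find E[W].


E[-2X + 6Y + 0] = -2*E[X] + 6*E[Y] + 0
= (-2)*(7) + (6)*(1) + (0)
= -14 + 6 + 0 = -8

-8


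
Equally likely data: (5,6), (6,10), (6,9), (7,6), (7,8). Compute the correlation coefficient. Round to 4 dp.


Cov(X,Y) = 0.0400, Var(X) = 0.5600, Var(Y) = 2.5600
rho = Cov/(sqrt(VarX)*sqrt(VarY)) = 0.0334

0.0334


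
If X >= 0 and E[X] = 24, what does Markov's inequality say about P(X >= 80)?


Markov: P(X >= a) <= E[X]/a
P(X >= 80) <= 24/80 = 3/10

3/10


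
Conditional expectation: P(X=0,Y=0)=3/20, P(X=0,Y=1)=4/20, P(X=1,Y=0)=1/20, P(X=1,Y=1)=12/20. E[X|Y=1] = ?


P(Y=1) = 16/20
E[X|Y=1] = (0*4 + 1*12)/16 = 12/16 = 3/4

3/4


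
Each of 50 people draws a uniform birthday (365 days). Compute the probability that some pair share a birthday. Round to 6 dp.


P(all different) = prod((365-i)/365 for i=0..49) = 0.029626
P(at least one match) = 1 - 0.029626 = 0.970374

0.970374


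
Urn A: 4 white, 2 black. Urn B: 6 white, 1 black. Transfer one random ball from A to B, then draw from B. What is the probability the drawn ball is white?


P(transfer white) = 4/6 = 2/3; P(transfer black) = 1/3
If white transferred: Urn II has 7 white of 8, so P(white|white moved) = 7/8
If black transferred: Urn II has 6 white of 8, so P(white|black moved) = 3/4
By total probability: P(white) = 2/3*7/8 + 1/3*3/4 = 5/6

5/6


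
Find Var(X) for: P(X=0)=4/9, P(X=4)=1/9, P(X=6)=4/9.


E[X] = 28/9, E[X^2] = 160/9
Var(X) = E[X^2] - (E[X])^2 = 160/9 - (28/9)^2 = 656/81

656/81


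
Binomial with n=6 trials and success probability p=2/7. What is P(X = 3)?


P(X=3) = C(6,3) * p^3 * (1-p)^3
= 20 * 8/343 * 125/343
= 20000/117649

20000/117649


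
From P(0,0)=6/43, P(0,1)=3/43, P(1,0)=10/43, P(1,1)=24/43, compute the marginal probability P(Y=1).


P(Y=1) = P(0,1)+P(1,1) = 3/43 + 24/43 = 27/43

27/43


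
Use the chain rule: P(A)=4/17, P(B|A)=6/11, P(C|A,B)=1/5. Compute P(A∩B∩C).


P(A∩B∩C) = P(A) * P(B|A) * P(C|A∩B)
= 4/17 * 6/11 * 1/5
= 24/187 * 1/5 = 24/935

24/935


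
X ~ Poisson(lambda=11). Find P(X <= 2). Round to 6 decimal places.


P(X<=2) = e^(-11)*11^0/0! + e^(-11)*11^1/1! + e^(-11)*11^2/2!
≈ 0.0000167017 + 0.0001837187 + 0.0010104529
= 0.0012108733
≈ 0.001211

0.001211


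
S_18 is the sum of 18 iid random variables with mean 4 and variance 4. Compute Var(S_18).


By independence, Var(S_n) = n*Var(X_1) = 18*4 = 72

72


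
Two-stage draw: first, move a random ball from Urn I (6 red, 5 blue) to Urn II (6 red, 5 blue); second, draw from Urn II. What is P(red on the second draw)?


P(transfer red) = 6/11; P(transfer blue) = 5/11
If red transferred: Urn II has 7 red of 12, so P(red|red moved) = 7/12
If blue transferred: Urn II has 6 red of 12, so P(red|blue moved) = 1/2
By total probability: P(red) = 6/11*7/12 + 5/11*1/2 = 6/11

6/11


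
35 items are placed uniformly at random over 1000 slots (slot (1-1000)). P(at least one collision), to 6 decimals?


P(all different) = prod((1000-i)/1000 for i=0..34) = 0.547735
P(at least one match) = 1 - 0.547735 = 0.452265

0.452265


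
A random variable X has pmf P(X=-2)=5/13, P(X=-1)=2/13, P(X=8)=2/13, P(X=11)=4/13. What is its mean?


E[X] = sum(x * P(x))
= -2*5/13 - 1*2/13 + 8*2/13 + 11*4/13
= 48/13

48/13


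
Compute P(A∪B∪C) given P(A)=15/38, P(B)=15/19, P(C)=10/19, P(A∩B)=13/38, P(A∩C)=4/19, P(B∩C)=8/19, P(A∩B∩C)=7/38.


P(A∪B∪C) = P(A)+P(B)+P(C) - P(AB)-P(AC)-P(BC) + P(ABC)
= 15/38+15/19+10/19 - 13/38-4/19-8/19 + 7/38
= 35/38

35/38


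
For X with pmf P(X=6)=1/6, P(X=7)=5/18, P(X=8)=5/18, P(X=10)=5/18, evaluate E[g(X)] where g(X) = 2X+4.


E[2X+4] = sum(g(x)*P(x))
= 16*1/6 + 18*5/18 + 20*5/18 + 24*5/18
= 179/9

179/9


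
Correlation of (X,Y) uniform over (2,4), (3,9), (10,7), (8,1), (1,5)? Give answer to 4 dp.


Cov(X,Y) = -1.3600, Var(X) = 12.5600, Var(Y) = 7.3600
rho = Cov/(sqrt(VarX)*sqrt(VarY)) = -0.1415

-0.1415


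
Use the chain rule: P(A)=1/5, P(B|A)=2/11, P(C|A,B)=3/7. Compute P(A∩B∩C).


P(A∩B∩C) = P(A) * P(B|A) * P(C|A∩B)
= 1/5 * 2/11 * 3/7
= 2/55 * 3/7 = 6/385

6/385


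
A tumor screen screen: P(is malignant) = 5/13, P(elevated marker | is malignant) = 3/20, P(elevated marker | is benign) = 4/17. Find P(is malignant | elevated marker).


P(A) = P(A|B)P(B) + P(A|B')P(B') = 3/20*5/13 + 4/17*8/13 = 179/884
P(B|A) = P(A|B)P(B)/P(A) = (3/52)/(179/884) = 51/179

51/179


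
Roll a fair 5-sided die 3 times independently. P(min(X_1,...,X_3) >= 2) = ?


P(min >= 2) = P(all X_i >= 2) = (P(X_1 >= 2))^3
= (4/5)^3 = 64/125

64/125


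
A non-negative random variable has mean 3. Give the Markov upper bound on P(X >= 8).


Markov: P(X >= a) <= E[X]/a
P(X >= 8) <= 3/8

3/8


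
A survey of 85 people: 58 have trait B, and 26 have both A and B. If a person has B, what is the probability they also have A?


P(A|B) = P(A∩B)/P(B) = (26/85)/(58/85) = 26/58 = 13/29

13/29


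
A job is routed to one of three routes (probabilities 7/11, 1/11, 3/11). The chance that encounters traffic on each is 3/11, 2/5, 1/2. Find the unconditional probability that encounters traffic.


P(A) = P(A|B1)P(B1) + P(A|B2)P(B2) + P(A|B3)P(B3)
= 3/11*7/11 + 2/5*1/11 + 1/2*3/11
= 21/121 + 2/55 + 3/22 = 419/1210

419/1210


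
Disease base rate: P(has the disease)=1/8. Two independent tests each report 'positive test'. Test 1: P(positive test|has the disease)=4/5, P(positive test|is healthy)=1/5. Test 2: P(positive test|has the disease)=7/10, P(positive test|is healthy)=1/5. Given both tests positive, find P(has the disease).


After test 1: P(+) = 4/5*1/8 + 1/5*7/8 = 11/40
P(B|+) = (1/10)/(11/40) = 4/11
After test 2 (use post1 as new prior): P(+) = 7/10*4/11 + 1/5*7/11 = 21/55
P(B|+,+) = (14/55)/(21/55) = 2/3

2/3


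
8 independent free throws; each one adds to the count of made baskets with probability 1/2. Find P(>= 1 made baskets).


P(at least one) = 1 - P(none)
P(none) = (1 - 1/2)^8 = (1/2)^8 = 1/256
P(at least one) = 1 - 1/256 = 255/256

255/256


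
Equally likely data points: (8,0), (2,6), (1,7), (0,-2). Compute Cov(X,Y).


E[X]=11/4, E[Y]=11/4, E[XY]=19/4
Cov(X,Y) = E[XY] - E[X]E[Y] = 19/4 - 11/4*11/4 = -45/16

-45/16


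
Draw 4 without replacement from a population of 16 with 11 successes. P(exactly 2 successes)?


P(X=2) = C(11,2)*C(5,2) / C(16,4)
= 55*10 / 1820
= 550/1820 = 55/182

55/182


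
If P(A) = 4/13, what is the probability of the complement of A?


P(A') = 1 - P(A) = 1 - 4/13 = 9/13

9/13


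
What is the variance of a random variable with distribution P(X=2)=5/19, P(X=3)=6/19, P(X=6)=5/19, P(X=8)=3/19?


E[X] = 82/19, E[X^2] = 446/19
Var(X) = E[X^2] - (E[X])^2 = 446/19 - (82/19)^2 = 1750/361

1750/361


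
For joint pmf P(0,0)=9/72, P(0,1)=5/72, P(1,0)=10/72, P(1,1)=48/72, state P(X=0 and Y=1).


Read from table: P(X=0, Y=1) = 5/72

5/72


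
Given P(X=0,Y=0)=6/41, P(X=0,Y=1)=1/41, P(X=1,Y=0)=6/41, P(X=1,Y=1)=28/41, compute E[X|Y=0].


P(Y=0) = 12/41
E[X|Y=0] = (0*6 + 1*6)/12 = 6/12 = 1/2

1/2


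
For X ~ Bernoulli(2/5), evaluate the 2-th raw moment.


For Bernoulli: X in {0,1}
E[X^2] = 0^2*(1-2/5) + 1^2*2/5 = 2/5

2/5


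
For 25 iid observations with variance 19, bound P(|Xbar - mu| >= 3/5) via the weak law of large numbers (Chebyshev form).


Var(Xbar) = Var(X)/n = 19/25
Chebyshev: P(|Xbar-mu| >= 3/5) <= Var(Xbar)/(3/5)^2 = (19/25)/(9/25) = 19/9
Bound exceeds 1, so trivial bound: 1

1


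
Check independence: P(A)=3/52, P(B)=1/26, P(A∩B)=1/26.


P(A)*P(B) = 3/52*1/26 = 3/1352
P(A∩B) = 1/26 != 3/1352, so not independent

No, A and B are not independent


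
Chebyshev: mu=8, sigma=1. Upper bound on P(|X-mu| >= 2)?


k = 2/1 = 2
Chebyshev: P(|X-mu| >= k*sigma) <= 1/k^2 = 1/2^2 = 1/4

1/4


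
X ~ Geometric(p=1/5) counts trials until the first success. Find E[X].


For geometric (trials until first success), E[X] = 1/p = 1/(1/5) = 5

5


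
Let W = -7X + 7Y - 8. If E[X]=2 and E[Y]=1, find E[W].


E[-7X + 7Y - 8] = -7*E[X] + 7*E[Y] - 8
= (-7)*(2) + (7)*(1) + (-8)
= -14 + 7 - 8 = -15

-15


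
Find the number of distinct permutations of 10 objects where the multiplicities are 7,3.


10! = 3628800
Denominator: 7!=5040 * 3!=6
Coefficient = 3628800 / 30240 = 120

120


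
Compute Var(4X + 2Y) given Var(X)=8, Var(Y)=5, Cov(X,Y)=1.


Var(4X + 2Y) = 4^2*Var(X) + 2^2*Var(Y) + 2*4*2*Cov(X,Y)
= 16*8 + 4*5 + 16*1
= 128 + 20 + 16 = 164

164


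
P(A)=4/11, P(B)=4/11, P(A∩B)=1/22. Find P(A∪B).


P(A∪B) = P(A) + P(B) - P(A∩B)
= 4/11 + 4/11 - 1/22 = 15/22

15/22


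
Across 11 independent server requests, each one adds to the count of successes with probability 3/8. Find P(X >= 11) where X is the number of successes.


P(X>=11) = P(X=11)
= 177147/8589934592
= 177147/8589934592

177147/8589934592


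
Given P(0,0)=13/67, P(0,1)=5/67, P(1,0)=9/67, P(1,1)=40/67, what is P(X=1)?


P(X=1) = P(1,0)+P(1,1) = 9/67 + 40/67 = 49/67

49/67


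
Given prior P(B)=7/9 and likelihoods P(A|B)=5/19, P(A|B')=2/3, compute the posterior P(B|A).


P(A) = P(A|B)P(B) + P(A|B')P(B') = 5/19*7/9 + 2/3*2/9 = 181/513
P(B|A) = P(A|B)P(B)/P(A) = (35/171)/(181/513) = 105/181

105/181


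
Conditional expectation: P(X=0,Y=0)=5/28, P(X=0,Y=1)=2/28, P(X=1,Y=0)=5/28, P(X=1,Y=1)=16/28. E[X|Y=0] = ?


P(Y=0) = 10/28
E[X|Y=0] = (0*5 + 1*5)/10 = 5/10 = 1/2

1/2


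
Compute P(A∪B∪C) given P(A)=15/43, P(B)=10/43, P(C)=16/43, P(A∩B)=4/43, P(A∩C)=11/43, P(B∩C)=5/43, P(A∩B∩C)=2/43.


P(A∪B∪C) = P(A)+P(B)+P(C) - P(AB)-P(AC)-P(BC) + P(ABC)
= 15/43+10/43+16/43 - 4/43-11/43-5/43 + 2/43
= 23/43

23/43


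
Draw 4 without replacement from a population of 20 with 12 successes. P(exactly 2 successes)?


P(X=2) = C(12,2)*C(8,2) / C(20,4)
= 66*28 / 4845
= 1848/4845 = 616/1615

616/1615


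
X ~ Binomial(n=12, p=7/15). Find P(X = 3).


P(X=3) = C(12,3) * p^3 * (1-p)^9
= 220 * 343/3375 * 134217728/38443359375
= 2025613950976/25949267578125

2025613950976/25949267578125


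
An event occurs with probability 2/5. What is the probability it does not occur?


P(A') = 1 - P(A) = 1 - 2/5 = 3/5

3/5


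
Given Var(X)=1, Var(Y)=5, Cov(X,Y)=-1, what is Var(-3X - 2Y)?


Var(-3X - 2Y) = (-3)^2*Var(X) + (-2)^2*Var(Y) + 2*(-3)*(-2)*Cov(X,Y)
= 9*1 + 4*5 + 12*(-1)
= 9 + 20 - 12 = 17

17


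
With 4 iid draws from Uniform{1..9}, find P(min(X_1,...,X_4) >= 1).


P(min >= 1) = P(all X_i >= 1) = (P(X_1 >= 1))^4
= (9/9)^4 = 1^4 = 1

1


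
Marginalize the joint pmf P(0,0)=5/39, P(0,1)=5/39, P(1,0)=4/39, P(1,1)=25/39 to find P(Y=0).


P(Y=0) = P(0,0)+P(1,0) = 5/39 + 4/39 = 9/39 = 3/13

3/13


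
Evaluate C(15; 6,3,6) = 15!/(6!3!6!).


15! = 1307674368000
Denominator: 6!=720 * 3!=6 * 6!=720
Coefficient = 1307674368000 / 3110400 = 420420

420420


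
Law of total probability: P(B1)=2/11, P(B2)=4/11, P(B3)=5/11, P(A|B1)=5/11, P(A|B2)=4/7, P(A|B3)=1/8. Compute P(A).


P(A) = P(A|B1)P(B1) + P(A|B2)P(B2) + P(A|B3)P(B3)
= 5/11*2/11 + 4/7*4/11 + 1/8*5/11
= 10/121 + 16/77 + 5/88 = 2353/6776

2353/6776


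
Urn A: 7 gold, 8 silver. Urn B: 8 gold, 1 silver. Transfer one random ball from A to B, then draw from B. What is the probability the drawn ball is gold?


P(transfer gold) = 7/15; P(transfer silver) = 8/15
If gold transferred: Urn II has 9 gold of 10, so P(gold|gold moved) = 9/10
If silver transferred: Urn II has 8 gold of 10, so P(gold|silver moved) = 4/5
By total probability: P(gold) = 7/15*9/10 + 8/15*4/5 = 127/150

127/150


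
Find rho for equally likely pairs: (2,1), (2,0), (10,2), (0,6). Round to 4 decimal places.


Cov(X,Y) = -2.3750, Var(X) = 14.7500, Var(Y) = 5.1875
rho = Cov/(sqrt(VarX)*sqrt(VarY)) = -0.2715

-0.2715


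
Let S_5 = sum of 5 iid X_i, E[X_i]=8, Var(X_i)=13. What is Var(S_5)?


By independence, Var(S_n) = n*Var(X_1) = 5*13 = 65

65


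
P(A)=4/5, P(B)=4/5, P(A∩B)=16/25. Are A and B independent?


P(A)*P(B) = 4/5*4/5 = 16/25
P(A∩B) = 16/25, which equals P(A)P(B), so independent

Yes, A and B are independent


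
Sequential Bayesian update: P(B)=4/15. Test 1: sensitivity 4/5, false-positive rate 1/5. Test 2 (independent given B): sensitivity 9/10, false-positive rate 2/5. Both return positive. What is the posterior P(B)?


After test 1: P(+) = 4/5*4/15 + 1/5*11/15 = 9/25
P(B|+) = (16/75)/(9/25) = 16/27
After test 2 (use post1 as new prior): P(+) = 9/10*16/27 + 2/5*11/27 = 94/135
P(B|+,+) = (8/15)/(94/135) = 36/47

36/47


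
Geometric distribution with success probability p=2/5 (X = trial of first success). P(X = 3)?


P(X=3) = (1-p)^2 * p = (3/5)^2 * 2/5
= 9/25 * 2/5 = 18/125

18/125


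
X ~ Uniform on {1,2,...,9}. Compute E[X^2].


E[X^2] = (1/9) * sum(x^2 for x=1..9)
= 285/9 = 95/3

95/3


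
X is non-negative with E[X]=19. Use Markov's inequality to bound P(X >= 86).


Markov: P(X >= a) <= E[X]/a
P(X >= 86) <= 19/86

19/86


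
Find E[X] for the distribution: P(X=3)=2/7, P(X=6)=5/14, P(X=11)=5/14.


E[X] = sum(x * P(x))
= 3*2/7 + 6*5/14 + 11*5/14
= 97/14

97/14


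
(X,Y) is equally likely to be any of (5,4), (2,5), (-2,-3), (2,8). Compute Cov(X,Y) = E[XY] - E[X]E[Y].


E[X]=7/4, E[Y]=7/2, E[XY]=13
Cov(X,Y) = E[XY] - E[X]E[Y] = 13 - 7/4*7/2 = 55/8

55/8


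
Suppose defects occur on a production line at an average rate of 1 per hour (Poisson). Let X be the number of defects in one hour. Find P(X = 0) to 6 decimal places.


P(X=0) = e^(-1) * 1^0 / 0!
≈ 0.3678794412 * 1 / 1
≈ 0.367879

0.367879


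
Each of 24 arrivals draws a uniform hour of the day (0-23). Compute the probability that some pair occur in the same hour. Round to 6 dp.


P(all different) = prod((24-i)/24 for i=0..23) = 0.000000
P(at least one match) = 1 - 0.000000 = 1.000000

1.000000


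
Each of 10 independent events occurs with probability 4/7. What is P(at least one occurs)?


P(at least one) = 1 - P(none)
P(none) = (1 - 4/7)^10 = (3/7)^10 = 59049/282475249
P(at least one) = 1 - 59049/282475249 = 282416200/282475249

282416200/282475249


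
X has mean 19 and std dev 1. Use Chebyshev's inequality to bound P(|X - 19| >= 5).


k = 5/1 = 5
Chebyshev: P(|X-mu| >= k*sigma) <= 1/k^2 = 1/5^2 = 1/25

1/25


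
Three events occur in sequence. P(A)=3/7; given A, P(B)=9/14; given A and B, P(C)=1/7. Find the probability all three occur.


P(A∩B∩C) = P(A) * P(B|A) * P(C|A∩B)
= 3/7 * 9/14 * 1/7
= 27/98 * 1/7 = 27/686

27/686


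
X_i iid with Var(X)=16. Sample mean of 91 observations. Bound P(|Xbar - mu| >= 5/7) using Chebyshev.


Var(Xbar) = Var(X)/n = 16/91
Chebyshev: P(|Xbar-mu| >= 5/7) <= Var(Xbar)/(5/7)^2 = (16/91)/(25/49) = 112/325

112/325


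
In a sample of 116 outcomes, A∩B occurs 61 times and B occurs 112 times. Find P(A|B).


P(A|B) = P(A∩B)/P(B) = (61/116)/(112/116) = 61/112

61/112


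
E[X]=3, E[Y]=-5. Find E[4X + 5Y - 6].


E[4X + 5Y - 6] = 4*E[X] + 5*E[Y] - 6
= (4)*(3) + (5)*(-5) + (-6)
= 12 - 25 - 6 = -19

-19


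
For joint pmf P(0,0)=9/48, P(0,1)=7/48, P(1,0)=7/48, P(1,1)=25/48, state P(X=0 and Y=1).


Read from table: P(X=0, Y=1) = 7/48

7/48


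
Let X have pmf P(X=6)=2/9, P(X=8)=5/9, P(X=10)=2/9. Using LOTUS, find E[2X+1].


E[2X+1] = sum(g(x)*P(x))
= 13*2/9 + 17*5/9 + 21*2/9
= 17

17


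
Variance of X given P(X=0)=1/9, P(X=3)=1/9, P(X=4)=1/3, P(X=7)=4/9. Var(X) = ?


E[X] = 43/9, E[X^2] = 253/9
Var(X) = E[X^2] - (E[X])^2 = 253/9 - (43/9)^2 = 428/81

428/81


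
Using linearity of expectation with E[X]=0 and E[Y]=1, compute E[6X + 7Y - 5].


E[6X + 7Y - 5] = 6*E[X] + 7*E[Y] - 5
= (6)*(0) + (7)*(1) + (-5)
= 0 + 7 - 5 = 2

2


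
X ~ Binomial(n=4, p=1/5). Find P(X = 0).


P(X=0) = C(4,0) * p^0 * (1-p)^4
= 1 * 1 * 256/625
= 256/625

256/625


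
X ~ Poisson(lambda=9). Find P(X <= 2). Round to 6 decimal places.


P(X<=2) = e^(-9)*9^0/0! + e^(-9)*9^1/1! + e^(-9)*9^2/2!
≈ 0.0001234098 + 0.0011106882 + 0.0049980971
= 0.0062321951
≈ 0.006232

0.006232


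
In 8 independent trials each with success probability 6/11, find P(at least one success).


P(at least one) = 1 - P(none)
P(none) = (1 - 6/11)^8 = (5/11)^8 = 390625/214358881
P(at least one) = 1 - 390625/214358881 = 213968256/214358881

213968256/214358881


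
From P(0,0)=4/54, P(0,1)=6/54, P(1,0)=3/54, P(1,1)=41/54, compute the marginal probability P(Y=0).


P(Y=0) = P(0,0)+P(1,0) = 4/54 + 3/54 = 7/54

7/54


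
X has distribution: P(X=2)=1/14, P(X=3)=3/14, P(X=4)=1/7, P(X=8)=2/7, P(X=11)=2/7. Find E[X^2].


E[X^2] = sum(g(x)*P(x))
= 4*1/14 + 9*3/14 + 16*1/7 + 64*2/7 + 121*2/7
= 803/14

803/14


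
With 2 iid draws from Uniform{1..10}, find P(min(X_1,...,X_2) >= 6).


P(min >= 6) = P(all X_i >= 6) = (P(X_1 >= 6))^2
= (5/10)^2 = (1/2)^2 = 1/4

1/4


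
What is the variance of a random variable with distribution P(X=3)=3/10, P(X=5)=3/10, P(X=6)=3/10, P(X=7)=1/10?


E[X] = 49/10, E[X^2] = 259/10
Var(X) = E[X^2] - (E[X])^2 = 259/10 - (49/10)^2 = 189/100

189/100


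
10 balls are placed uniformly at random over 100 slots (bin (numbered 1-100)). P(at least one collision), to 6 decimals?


P(all different) = prod((100-i)/100 for i=0..9) = 0.628157
P(at least one match) = 1 - 0.628157 = 0.371843

0.371843


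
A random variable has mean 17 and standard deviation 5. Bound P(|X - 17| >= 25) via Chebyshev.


k = 25/5 = 5
Chebyshev: P(|X-mu| >= k*sigma) <= 1/k^2 = 1/5^2 = 1/25

1/25


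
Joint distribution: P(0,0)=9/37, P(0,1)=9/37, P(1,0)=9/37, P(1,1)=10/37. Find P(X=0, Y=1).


Read from table: P(X=0, Y=1) = 9/37

9/37


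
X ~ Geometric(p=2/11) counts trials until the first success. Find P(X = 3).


P(X=3) = (1-p)^2 * p = (9/11)^2 * 2/11
= 81/121 * 2/11 = 162/1331

162/1331


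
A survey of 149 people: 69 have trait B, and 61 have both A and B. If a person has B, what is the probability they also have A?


P(A|B) = P(A∩B)/P(B) = (61/149)/(69/149) = 61/69

61/69


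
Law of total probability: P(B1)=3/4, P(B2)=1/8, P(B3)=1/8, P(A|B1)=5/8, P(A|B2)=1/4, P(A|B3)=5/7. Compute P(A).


P(A) = P(A|B1)P(B1) + P(A|B2)P(B2) + P(A|B3)P(B3)
= 5/8*3/4 + 1/4*1/8 + 5/7*1/8
= 15/32 + 1/32 + 5/56 = 33/56

33/56


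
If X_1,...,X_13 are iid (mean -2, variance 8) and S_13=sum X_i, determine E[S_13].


E[S_n] = n*E[X_1] = 13*-2 = -26

-26


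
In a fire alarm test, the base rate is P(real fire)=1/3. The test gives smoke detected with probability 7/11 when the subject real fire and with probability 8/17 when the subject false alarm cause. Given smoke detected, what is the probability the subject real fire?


P(A) = P(A|B)P(B) + P(A|B')P(B') = 7/11*1/3 + 8/17*2/3 = 295/561
P(B|A) = P(A|B)P(B)/P(A) = (7/33)/(295/561) = 119/295

119/295


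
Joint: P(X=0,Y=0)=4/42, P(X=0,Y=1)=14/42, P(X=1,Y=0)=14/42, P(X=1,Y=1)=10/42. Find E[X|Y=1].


P(Y=1) = 24/42
E[X|Y=1] = (0*14 + 1*10)/24 = 10/24 = 5/12

5/12


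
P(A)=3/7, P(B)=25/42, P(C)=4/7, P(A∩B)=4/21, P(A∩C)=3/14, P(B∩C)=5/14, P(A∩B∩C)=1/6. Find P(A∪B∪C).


P(A∪B∪C) = P(A)+P(B)+P(C) - P(AB)-P(AC)-P(BC) + P(ABC)
= 3/7+25/42+4/7 - 4/21-3/14-5/14 + 1/6
= 1

1


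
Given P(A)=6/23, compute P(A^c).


P(A') = 1 - P(A) = 1 - 6/23 = 17/23

17/23


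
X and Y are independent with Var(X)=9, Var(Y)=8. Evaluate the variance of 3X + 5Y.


Independence => Cov(X,Y)=0
Var(3X + 5Y) = 3^2*Var(X) + 5^2*Var(Y)
= 9*9 + 25*8 = 281

281


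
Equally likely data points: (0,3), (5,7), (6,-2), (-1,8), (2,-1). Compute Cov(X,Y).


E[X]=12/5, E[Y]=3, E[XY]=13/5
Cov(X,Y) = E[XY] - E[X]E[Y] = 13/5 - 12/5*3 = -23/5

-23/5


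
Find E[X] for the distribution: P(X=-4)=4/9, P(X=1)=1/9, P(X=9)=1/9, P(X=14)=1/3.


E[X] = sum(x * P(x))
= -4*4/9 + 1*1/9 + 9*1/9 + 14*1/3
= 4

4


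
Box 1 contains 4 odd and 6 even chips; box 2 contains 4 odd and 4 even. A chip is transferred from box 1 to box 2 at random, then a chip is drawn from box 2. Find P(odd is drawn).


P(transfer odd) = 4/10 = 2/5; P(transfer even) = 3/5
If odd transferred: Urn II has 5 odd of 9, so P(odd|odd moved) = 5/9
If even transferred: Urn II has 4 odd of 9, so P(odd|even moved) = 4/9
By total probability: P(odd) = 2/5*5/9 + 3/5*4/9 = 22/45

22/45


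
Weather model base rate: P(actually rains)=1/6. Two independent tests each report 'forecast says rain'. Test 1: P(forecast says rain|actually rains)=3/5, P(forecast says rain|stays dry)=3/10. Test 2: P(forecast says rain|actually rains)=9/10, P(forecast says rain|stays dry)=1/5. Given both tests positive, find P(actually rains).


After test 1: P(+) = 3/5*1/6 + 3/10*5/6 = 7/20
P(B|+) = (1/10)/(7/20) = 2/7
After test 2 (use post1 as new prior): P(+) = 9/10*2/7 + 1/5*5/7 = 2/5
P(B|+,+) = (9/35)/(2/5) = 9/14

9/14


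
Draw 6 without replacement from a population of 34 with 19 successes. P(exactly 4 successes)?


P(X=4) = C(19,4)*C(15,2) / C(34,6)
= 3876*105 / 1344904
= 406980/1344904 = 5985/19778

5985/19778


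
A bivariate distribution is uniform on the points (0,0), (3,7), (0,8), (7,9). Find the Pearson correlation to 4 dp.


Cov(X,Y) = 6.0000, Var(X) = 8.2500, Var(Y) = 12.5000
rho = Cov/(sqrt(VarX)*sqrt(VarY)) = 0.5908

0.5908


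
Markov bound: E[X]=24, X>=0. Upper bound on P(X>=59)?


Markov: P(X >= a) <= E[X]/a
P(X >= 59) <= 24/59

24/59


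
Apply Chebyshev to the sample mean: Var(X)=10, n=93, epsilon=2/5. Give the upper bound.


Var(Xbar) = Var(X)/n = 10/93
Chebyshev: P(|Xbar-mu| >= 2/5) <= Var(Xbar)/(2/5)^2 = (10/93)/(4/25) = 125/186

125/186


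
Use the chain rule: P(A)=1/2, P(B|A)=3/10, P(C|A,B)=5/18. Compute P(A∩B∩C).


P(A∩B∩C) = P(A) * P(B|A) * P(C|A∩B)
= 1/2 * 3/10 * 5/18
= 3/20 * 5/18 = 1/24

1/24


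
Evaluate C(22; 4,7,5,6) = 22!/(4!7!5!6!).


22! = 1124000727777607680000
Denominator: 4!=24 * 7!=5040 * 5!=120 * 6!=720
Coefficient = 1124000727777607680000 / 10450944000 = 107550162720

107550162720


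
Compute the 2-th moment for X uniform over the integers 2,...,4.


E[X^2] = (1/3) * sum(x^2 for x=2..4)
= 29/3

29/3


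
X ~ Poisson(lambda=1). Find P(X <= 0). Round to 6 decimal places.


P(X<=0) = e^(-1)*1^0/0!
≈ 0.3678794412
≈ 0.367879

0.367879


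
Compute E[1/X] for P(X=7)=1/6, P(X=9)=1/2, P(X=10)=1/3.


E[1/X] = sum(g(x)*P(x))
= 1/7*1/6 + 1/9*1/2 + 1/10*1/3
= 71/630

71/630


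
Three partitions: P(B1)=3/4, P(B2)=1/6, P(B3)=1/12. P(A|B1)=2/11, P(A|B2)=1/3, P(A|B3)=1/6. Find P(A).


P(A) = P(A|B1)P(B1) + P(A|B2)P(B2) + P(A|B3)P(B3)
= 2/11*3/4 + 1/3*1/6 + 1/6*1/12
= 3/22 + 1/18 + 1/72 = 163/792

163/792


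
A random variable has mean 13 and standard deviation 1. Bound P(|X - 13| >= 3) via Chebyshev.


k = 3/1 = 3
Chebyshev: P(|X-mu| >= k*sigma) <= 1/k^2 = 1/3^2 = 1/9

1/9


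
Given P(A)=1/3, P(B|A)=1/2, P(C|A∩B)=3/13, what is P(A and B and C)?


P(A∩B∩C) = P(A) * P(B|A) * P(C|A∩B)
= 1/3 * 1/2 * 3/13
= 1/6 * 3/13 = 1/26

1/26


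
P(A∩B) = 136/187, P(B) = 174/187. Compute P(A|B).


P(A|B) = P(A∩B)/P(B) = (136/187)/(174/187) = 136/174 = 68/87

68/87


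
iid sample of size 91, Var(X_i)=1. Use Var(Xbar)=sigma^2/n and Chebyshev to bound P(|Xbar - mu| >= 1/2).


Var(Xbar) = Var(X)/n = 1/91
Chebyshev: P(|Xbar-mu| >= 1/2) <= Var(Xbar)/(1/2)^2 = (1/91)/(1/4) = 4/91

4/91


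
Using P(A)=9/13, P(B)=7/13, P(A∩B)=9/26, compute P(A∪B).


P(A∪B) = P(A) + P(B) - P(A∩B)
= 9/13 + 7/13 - 9/26 = 23/26

23/26


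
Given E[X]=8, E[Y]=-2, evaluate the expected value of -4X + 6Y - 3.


E[-4X + 6Y - 3] = -4*E[X] + 6*E[Y] - 3
= (-4)*(8) + (6)*(-2) + (-3)
= -32 - 12 - 3 = -47

-47


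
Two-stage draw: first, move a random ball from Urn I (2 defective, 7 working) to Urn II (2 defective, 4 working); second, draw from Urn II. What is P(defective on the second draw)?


P(transfer defective) = 2/9; P(transfer working) = 7/9
If defective transferred: Urn II has 3 defective of 7, so P(defective|defective moved) = 3/7
If working transferred: Urn II has 2 defective of 7, so P(defective|working moved) = 2/7
By total probability: P(defective) = 2/9*3/7 + 7/9*2/7 = 20/63

20/63


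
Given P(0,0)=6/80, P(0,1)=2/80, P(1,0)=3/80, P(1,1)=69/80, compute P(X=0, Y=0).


Read from table: P(X=0, Y=0) = 6/80 = 3/40

3/40


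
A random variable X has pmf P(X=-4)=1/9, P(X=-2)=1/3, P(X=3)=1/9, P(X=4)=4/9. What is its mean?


E[X] = sum(x * P(x))
= -4*1/9 - 2*1/3 + 3*1/9 + 4*4/9
= 1

1


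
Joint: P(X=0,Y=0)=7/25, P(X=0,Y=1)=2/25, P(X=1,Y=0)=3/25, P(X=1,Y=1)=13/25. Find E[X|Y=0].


P(Y=0) = 10/25
E[X|Y=0] = (0*7 + 1*3)/10 = 3/10

3/10


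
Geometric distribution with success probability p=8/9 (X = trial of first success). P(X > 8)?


P(X > 8) = P(first 8 trials all fail) = (1-p)^8 = (1/9)^8 = 1/43046721

1/43046721


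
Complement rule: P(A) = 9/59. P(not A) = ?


P(A') = 1 - P(A) = 1 - 9/59 = 50/59

50/59


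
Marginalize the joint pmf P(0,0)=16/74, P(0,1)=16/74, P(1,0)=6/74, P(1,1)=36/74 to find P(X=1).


P(X=1) = P(1,0)+P(1,1) = 6/74 + 36/74 = 42/74 = 21/37

21/37


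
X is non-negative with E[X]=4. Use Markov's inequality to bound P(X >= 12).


Markov: P(X >= a) <= E[X]/a
P(X >= 12) <= 4/12 = 1/3

1/3


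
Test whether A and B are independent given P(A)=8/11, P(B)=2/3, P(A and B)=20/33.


P(A)*P(B) = 8/11*2/3 = 16/33
P(A∩B) = 20/33 != 16/33, so not independent

No, A and B are not independent


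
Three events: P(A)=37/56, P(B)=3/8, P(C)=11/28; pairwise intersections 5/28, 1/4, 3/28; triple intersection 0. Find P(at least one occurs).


P(A∪B∪C) = P(A)+P(B)+P(C) - P(AB)-P(AC)-P(BC) + P(ABC)
= 37/56+3/8+11/28 - 5/28-1/4-3/28 + 0
= 25/28

25/28


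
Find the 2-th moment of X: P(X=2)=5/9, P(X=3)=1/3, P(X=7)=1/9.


E[X^2] = sum(x^2 * P(x))
= 4*5/9 + 9*1/3 + 49*1/9
= 32/3

32/3


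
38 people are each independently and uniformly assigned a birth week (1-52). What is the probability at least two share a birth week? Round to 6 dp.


P(all different) = prod((52-i)/52 for i=0..37) = 0.000000
P(at least one match) = 1 - 0.000000 = 1.000000

1.000000


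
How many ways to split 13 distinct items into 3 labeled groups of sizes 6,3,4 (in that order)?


13! = 6227020800
Denominator: 6!=720 * 3!=6 * 4!=24
Coefficient = 6227020800 / 103680 = 60060

60060


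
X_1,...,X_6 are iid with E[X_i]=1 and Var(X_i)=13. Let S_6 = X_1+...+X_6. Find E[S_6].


E[S_n] = n*E[X_1] = 6*1 = 6

6


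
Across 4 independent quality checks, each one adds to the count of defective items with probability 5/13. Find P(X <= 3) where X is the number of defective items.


P(X<=3) = P(X=0) + P(X=1) + P(X=2) + P(X=3)
= 4096/28561 + 10240/28561 + 9600/28561 + 4000/28561
= 27936/28561

27936/28561


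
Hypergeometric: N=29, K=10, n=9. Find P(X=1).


P(X=1) = C(10,1)*C(19,8) / C(29,9)
= 10*75582 / 10015005
= 755820/10015005 = 3876/51359

3876/51359


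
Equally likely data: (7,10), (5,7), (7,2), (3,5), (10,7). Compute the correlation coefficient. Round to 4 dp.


Cov(X,Y) = 1.1200, Var(X) = 5.4400, Var(Y) = 6.9600
rho = Cov/(sqrt(VarX)*sqrt(VarY)) = 0.1820

0.1820


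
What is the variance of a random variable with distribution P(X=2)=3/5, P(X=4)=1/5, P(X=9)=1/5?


E[X] = 19/5, E[X^2] = 109/5
Var(X) = E[X^2] - (E[X])^2 = 109/5 - (19/5)^2 = 184/25

184/25


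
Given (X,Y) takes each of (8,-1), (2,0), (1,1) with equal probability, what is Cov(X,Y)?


E[X]=11/3, E[Y]=0, E[XY]=-7/3
Cov(X,Y) = E[XY] - E[X]E[Y] = -7/3 - 11/3*0 = -7/3

-7/3


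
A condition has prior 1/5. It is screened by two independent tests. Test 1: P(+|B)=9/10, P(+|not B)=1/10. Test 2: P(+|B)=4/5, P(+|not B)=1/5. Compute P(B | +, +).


After test 1: P(+) = 9/10*1/5 + 1/10*4/5 = 13/50
P(B|+) = (9/50)/(13/50) = 9/13
After test 2 (use post1 as new prior): P(+) = 4/5*9/13 + 1/5*4/13 = 8/13
P(B|+,+) = (36/65)/(8/13) = 9/10

9/10


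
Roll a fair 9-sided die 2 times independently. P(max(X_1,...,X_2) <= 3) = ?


P(max <= 3) = P(all X_i <= 3) = (P(X_1 <= 3))^2
= (3/9)^2 = (1/3)^2 = 1/9

1/9


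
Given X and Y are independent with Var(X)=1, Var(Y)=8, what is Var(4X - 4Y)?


Independence => Cov(X,Y)=0
Var(4X - 4Y) = 4^2*Var(X) + (-4)^2*Var(Y)
= 16*1 + 16*8 = 144

144


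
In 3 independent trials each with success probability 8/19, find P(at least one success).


P(at least one) = 1 - P(none)
P(none) = (1 - 8/19)^3 = (11/19)^3 = 1331/6859
P(at least one) = 1 - 1331/6859 = 5528/6859

5528/6859


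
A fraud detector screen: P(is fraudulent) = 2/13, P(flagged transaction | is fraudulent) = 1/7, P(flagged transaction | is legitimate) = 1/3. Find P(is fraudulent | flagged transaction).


P(A) = P(A|B)P(B) + P(A|B')P(B') = 1/7*2/13 + 1/3*11/13 = 83/273
P(B|A) = P(A|B)P(B)/P(A) = (2/91)/(83/273) = 6/83

6/83
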